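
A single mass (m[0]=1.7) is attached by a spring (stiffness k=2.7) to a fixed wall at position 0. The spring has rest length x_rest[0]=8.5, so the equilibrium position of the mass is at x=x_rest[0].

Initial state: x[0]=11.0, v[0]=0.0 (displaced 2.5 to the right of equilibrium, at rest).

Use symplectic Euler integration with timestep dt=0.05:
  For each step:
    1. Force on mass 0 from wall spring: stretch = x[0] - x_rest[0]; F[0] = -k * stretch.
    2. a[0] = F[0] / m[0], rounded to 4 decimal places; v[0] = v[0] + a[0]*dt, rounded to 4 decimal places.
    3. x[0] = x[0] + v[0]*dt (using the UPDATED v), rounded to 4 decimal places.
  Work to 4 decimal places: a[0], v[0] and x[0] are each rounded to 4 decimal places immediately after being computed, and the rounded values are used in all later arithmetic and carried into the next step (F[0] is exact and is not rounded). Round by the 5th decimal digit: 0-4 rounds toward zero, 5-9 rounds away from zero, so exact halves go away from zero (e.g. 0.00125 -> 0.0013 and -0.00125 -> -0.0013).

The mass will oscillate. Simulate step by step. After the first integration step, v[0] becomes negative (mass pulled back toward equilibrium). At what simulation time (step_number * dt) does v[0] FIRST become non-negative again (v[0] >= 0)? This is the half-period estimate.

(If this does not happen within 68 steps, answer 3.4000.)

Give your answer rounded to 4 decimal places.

Step 0: x=[11.0000] v=[0.0000]
Step 1: x=[10.9901] v=[-0.1985]
Step 2: x=[10.9703] v=[-0.3962]
Step 3: x=[10.9407] v=[-0.5924]
Step 4: x=[10.9014] v=[-0.7862]
Step 5: x=[10.8526] v=[-0.9769]
Step 6: x=[10.7944] v=[-1.1637]
Step 7: x=[10.7271] v=[-1.3459]
Step 8: x=[10.6510] v=[-1.5228]
Step 9: x=[10.5663] v=[-1.6936]
Step 10: x=[10.4734] v=[-1.8577]
Step 11: x=[10.3727] v=[-2.0144]
Step 12: x=[10.2645] v=[-2.1631]
Step 13: x=[10.1493] v=[-2.3032]
Step 14: x=[10.0276] v=[-2.4342]
Step 15: x=[9.8998] v=[-2.5555]
Step 16: x=[9.7665] v=[-2.6667]
Step 17: x=[9.6281] v=[-2.7673]
Step 18: x=[9.4853] v=[-2.8569]
Step 19: x=[9.3385] v=[-2.9351]
Step 20: x=[9.1884] v=[-3.0017]
Step 21: x=[9.0356] v=[-3.0564]
Step 22: x=[8.8807] v=[-3.0989]
Step 23: x=[8.7242] v=[-3.1291]
Step 24: x=[8.5669] v=[-3.1469]
Step 25: x=[8.4093] v=[-3.1522]
Step 26: x=[8.2521] v=[-3.1450]
Step 27: x=[8.0958] v=[-3.1253]
Step 28: x=[7.9411] v=[-3.0932]
Step 29: x=[7.7887] v=[-3.0488]
Step 30: x=[7.6391] v=[-2.9923]
Step 31: x=[7.4929] v=[-2.9239]
Step 32: x=[7.3507] v=[-2.8439]
Step 33: x=[7.2131] v=[-2.7526]
Step 34: x=[7.0806] v=[-2.6504]
Step 35: x=[6.9537] v=[-2.5377]
Step 36: x=[6.8330] v=[-2.4149]
Step 37: x=[6.7189] v=[-2.2825]
Step 38: x=[6.6118] v=[-2.1411]
Step 39: x=[6.5122] v=[-1.9912]
Step 40: x=[6.4205] v=[-1.8333]
Step 41: x=[6.3371] v=[-1.6682]
Step 42: x=[6.2623] v=[-1.4964]
Step 43: x=[6.1964] v=[-1.3187]
Step 44: x=[6.1396] v=[-1.1358]
Step 45: x=[6.0922] v=[-0.9484]
Step 46: x=[6.0543] v=[-0.7572]
Step 47: x=[6.0262] v=[-0.5630]
Step 48: x=[6.0079] v=[-0.3666]
Step 49: x=[5.9995] v=[-0.1687]
Step 50: x=[6.0010] v=[0.0299]
First v>=0 after going negative at step 50, time=2.5000

Answer: 2.5000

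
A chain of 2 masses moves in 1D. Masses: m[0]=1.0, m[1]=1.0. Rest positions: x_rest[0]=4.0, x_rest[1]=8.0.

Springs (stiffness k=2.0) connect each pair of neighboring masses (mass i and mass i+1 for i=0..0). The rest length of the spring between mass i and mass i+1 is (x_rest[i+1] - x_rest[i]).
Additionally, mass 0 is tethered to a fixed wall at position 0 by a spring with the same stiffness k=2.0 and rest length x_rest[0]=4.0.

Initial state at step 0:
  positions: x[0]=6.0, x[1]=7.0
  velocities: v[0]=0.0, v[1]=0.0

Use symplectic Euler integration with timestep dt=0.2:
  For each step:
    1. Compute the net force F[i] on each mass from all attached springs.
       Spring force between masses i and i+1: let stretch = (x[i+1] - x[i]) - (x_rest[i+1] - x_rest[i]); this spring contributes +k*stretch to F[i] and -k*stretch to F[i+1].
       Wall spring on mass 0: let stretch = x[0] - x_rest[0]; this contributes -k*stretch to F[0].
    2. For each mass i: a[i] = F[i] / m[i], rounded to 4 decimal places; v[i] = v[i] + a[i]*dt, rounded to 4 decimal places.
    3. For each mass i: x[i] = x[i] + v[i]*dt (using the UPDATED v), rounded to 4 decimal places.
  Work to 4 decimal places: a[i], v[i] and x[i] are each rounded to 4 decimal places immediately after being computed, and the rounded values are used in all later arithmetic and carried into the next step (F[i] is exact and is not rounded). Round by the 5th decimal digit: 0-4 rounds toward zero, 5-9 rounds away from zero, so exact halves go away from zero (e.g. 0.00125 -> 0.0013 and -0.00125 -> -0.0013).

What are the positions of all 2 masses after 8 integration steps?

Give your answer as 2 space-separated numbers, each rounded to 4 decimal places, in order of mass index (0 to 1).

Answer: 2.6297 8.8665

Derivation:
Step 0: x=[6.0000 7.0000] v=[0.0000 0.0000]
Step 1: x=[5.6000 7.2400] v=[-2.0000 1.2000]
Step 2: x=[4.8832 7.6688] v=[-3.5840 2.1440]
Step 3: x=[3.9986 8.1948] v=[-4.4230 2.6298]
Step 4: x=[3.1298 8.7051] v=[-4.3440 2.5513]
Step 5: x=[2.4566 9.0893] v=[-3.3658 1.9212]
Step 6: x=[2.1175 9.2629] v=[-1.6954 0.8681]
Step 7: x=[2.1807 9.1849] v=[0.3158 -0.3901]
Step 8: x=[2.6297 8.8665] v=[2.2452 -1.5918]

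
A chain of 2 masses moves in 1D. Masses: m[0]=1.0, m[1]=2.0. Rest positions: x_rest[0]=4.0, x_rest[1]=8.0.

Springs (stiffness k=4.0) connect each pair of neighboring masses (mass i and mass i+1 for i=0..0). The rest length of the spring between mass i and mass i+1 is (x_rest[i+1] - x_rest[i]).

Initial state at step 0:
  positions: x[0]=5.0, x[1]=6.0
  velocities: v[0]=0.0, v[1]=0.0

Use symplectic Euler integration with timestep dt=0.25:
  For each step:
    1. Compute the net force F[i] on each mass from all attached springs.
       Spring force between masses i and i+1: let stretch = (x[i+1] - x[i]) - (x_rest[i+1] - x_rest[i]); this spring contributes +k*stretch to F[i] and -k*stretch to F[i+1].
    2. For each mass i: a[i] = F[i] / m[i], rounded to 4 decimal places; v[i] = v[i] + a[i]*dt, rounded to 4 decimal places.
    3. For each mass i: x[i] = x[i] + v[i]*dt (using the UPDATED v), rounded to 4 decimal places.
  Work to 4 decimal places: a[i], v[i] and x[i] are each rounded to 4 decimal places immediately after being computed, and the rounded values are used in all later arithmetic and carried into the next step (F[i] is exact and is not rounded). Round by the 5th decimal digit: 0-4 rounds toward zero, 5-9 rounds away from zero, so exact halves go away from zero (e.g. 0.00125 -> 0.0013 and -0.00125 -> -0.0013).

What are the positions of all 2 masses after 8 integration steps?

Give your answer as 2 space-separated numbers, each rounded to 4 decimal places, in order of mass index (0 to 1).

Answer: 4.1476 6.4265

Derivation:
Step 0: x=[5.0000 6.0000] v=[0.0000 0.0000]
Step 1: x=[4.2500 6.3750] v=[-3.0000 1.5000]
Step 2: x=[3.0313 6.9844] v=[-4.8750 2.4375]
Step 3: x=[1.8008 7.5997] v=[-4.9219 2.4610]
Step 4: x=[1.0201 7.9901] v=[-3.1230 1.5616]
Step 5: x=[0.9819 8.0093] v=[-0.1530 0.0766]
Step 6: x=[1.7005 7.6500] v=[2.8744 -1.4371]
Step 7: x=[2.9065 7.0470] v=[4.8239 -2.4119]
Step 8: x=[4.1476 6.4265] v=[4.9644 -2.4822]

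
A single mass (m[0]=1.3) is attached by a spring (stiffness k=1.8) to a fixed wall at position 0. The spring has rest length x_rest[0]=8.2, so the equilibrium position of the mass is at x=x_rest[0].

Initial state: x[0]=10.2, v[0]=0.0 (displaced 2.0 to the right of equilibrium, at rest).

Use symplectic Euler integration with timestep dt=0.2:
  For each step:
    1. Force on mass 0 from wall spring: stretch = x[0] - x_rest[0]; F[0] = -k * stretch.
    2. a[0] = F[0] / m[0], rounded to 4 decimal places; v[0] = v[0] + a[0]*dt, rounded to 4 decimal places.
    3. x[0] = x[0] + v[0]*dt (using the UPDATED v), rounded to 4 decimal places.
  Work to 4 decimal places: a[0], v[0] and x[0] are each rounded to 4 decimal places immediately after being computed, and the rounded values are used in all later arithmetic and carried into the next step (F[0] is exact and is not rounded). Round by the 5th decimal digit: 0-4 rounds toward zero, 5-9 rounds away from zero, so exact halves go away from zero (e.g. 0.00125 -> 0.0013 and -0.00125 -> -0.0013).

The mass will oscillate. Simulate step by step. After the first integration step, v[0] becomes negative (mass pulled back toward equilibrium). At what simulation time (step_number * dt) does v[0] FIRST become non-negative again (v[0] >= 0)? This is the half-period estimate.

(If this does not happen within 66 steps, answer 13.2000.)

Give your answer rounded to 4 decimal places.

Answer: 2.8000

Derivation:
Step 0: x=[10.2000] v=[0.0000]
Step 1: x=[10.0892] v=[-0.5538]
Step 2: x=[9.8738] v=[-1.0770]
Step 3: x=[9.5657] v=[-1.5405]
Step 4: x=[9.1820] v=[-1.9187]
Step 5: x=[8.7439] v=[-2.1906]
Step 6: x=[8.2757] v=[-2.3412]
Step 7: x=[7.8033] v=[-2.3622]
Step 8: x=[7.3528] v=[-2.2523]
Step 9: x=[6.9493] v=[-2.0177]
Step 10: x=[6.6150] v=[-1.6714]
Step 11: x=[6.3685] v=[-1.2325]
Step 12: x=[6.2234] v=[-0.7253]
Step 13: x=[6.1878] v=[-0.1779]
Step 14: x=[6.2637] v=[0.3793]
First v>=0 after going negative at step 14, time=2.8000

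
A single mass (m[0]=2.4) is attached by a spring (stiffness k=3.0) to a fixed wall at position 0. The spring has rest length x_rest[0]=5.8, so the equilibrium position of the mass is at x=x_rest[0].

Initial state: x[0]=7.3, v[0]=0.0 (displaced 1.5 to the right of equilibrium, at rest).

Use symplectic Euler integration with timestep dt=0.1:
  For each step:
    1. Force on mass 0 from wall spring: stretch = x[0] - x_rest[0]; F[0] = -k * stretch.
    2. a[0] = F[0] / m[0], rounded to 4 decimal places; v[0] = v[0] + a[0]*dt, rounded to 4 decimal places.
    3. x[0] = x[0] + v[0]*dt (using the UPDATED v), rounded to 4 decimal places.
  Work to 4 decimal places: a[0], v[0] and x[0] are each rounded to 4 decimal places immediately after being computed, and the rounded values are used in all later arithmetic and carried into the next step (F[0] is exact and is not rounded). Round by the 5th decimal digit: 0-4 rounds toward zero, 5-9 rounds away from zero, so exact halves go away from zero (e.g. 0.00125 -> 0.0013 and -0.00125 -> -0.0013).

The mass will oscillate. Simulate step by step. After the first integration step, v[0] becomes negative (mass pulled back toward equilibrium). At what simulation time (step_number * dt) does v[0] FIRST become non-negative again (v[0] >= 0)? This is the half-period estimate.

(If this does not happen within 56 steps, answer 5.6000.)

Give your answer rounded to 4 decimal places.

Answer: 2.9000

Derivation:
Step 0: x=[7.3000] v=[0.0000]
Step 1: x=[7.2813] v=[-0.1875]
Step 2: x=[7.2440] v=[-0.3727]
Step 3: x=[7.1887] v=[-0.5532]
Step 4: x=[7.1160] v=[-0.7268]
Step 5: x=[7.0269] v=[-0.8913]
Step 6: x=[6.9224] v=[-1.0447]
Step 7: x=[6.8039] v=[-1.1850]
Step 8: x=[6.6729] v=[-1.3105]
Step 9: x=[6.5309] v=[-1.4196]
Step 10: x=[6.3798] v=[-1.5110]
Step 11: x=[6.2215] v=[-1.5835]
Step 12: x=[6.0579] v=[-1.6362]
Step 13: x=[5.8911] v=[-1.6684]
Step 14: x=[5.7231] v=[-1.6798]
Step 15: x=[5.5561] v=[-1.6702]
Step 16: x=[5.3921] v=[-1.6397]
Step 17: x=[5.2332] v=[-1.5887]
Step 18: x=[5.0814] v=[-1.5179]
Step 19: x=[4.9386] v=[-1.4281]
Step 20: x=[4.8066] v=[-1.3204]
Step 21: x=[4.6870] v=[-1.1962]
Step 22: x=[4.5813] v=[-1.0571]
Step 23: x=[4.4908] v=[-0.9048]
Step 24: x=[4.4167] v=[-0.7412]
Step 25: x=[4.3599] v=[-0.5683]
Step 26: x=[4.3211] v=[-0.3883]
Step 27: x=[4.3008] v=[-0.2034]
Step 28: x=[4.2992] v=[-0.0160]
Step 29: x=[4.3164] v=[0.1716]
First v>=0 after going negative at step 29, time=2.9000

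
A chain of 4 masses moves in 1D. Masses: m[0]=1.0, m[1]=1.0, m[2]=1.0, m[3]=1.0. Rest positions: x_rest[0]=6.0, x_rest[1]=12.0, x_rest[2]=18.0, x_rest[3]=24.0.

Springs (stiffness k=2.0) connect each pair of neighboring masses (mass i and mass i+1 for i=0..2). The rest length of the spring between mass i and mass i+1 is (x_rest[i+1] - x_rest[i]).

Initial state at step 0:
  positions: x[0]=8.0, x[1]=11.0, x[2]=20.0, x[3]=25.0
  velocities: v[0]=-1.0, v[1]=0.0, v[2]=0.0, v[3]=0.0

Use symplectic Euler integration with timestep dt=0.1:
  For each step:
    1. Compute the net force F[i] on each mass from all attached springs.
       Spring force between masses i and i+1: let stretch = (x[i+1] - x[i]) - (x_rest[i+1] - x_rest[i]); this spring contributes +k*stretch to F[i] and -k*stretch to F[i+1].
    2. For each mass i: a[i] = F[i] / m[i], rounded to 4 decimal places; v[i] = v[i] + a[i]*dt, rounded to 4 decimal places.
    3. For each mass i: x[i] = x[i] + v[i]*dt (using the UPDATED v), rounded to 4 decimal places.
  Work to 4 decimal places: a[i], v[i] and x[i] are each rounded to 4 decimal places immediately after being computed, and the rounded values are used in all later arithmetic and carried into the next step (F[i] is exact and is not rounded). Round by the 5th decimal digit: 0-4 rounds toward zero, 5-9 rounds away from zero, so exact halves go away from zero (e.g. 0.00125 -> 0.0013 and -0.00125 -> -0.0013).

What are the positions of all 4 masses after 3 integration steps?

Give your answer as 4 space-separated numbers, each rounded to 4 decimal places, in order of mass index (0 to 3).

Answer: 7.3657 11.6746 19.5495 25.1102

Derivation:
Step 0: x=[8.0000 11.0000 20.0000 25.0000] v=[-1.0000 0.0000 0.0000 0.0000]
Step 1: x=[7.8400 11.1200 19.9200 25.0200] v=[-1.6000 1.2000 -0.8000 0.2000]
Step 2: x=[7.6256 11.3504 19.7660 25.0580] v=[-2.1440 2.3040 -1.5400 0.3800]
Step 3: x=[7.3657 11.6746 19.5495 25.1102] v=[-2.5990 3.2422 -2.1647 0.5216]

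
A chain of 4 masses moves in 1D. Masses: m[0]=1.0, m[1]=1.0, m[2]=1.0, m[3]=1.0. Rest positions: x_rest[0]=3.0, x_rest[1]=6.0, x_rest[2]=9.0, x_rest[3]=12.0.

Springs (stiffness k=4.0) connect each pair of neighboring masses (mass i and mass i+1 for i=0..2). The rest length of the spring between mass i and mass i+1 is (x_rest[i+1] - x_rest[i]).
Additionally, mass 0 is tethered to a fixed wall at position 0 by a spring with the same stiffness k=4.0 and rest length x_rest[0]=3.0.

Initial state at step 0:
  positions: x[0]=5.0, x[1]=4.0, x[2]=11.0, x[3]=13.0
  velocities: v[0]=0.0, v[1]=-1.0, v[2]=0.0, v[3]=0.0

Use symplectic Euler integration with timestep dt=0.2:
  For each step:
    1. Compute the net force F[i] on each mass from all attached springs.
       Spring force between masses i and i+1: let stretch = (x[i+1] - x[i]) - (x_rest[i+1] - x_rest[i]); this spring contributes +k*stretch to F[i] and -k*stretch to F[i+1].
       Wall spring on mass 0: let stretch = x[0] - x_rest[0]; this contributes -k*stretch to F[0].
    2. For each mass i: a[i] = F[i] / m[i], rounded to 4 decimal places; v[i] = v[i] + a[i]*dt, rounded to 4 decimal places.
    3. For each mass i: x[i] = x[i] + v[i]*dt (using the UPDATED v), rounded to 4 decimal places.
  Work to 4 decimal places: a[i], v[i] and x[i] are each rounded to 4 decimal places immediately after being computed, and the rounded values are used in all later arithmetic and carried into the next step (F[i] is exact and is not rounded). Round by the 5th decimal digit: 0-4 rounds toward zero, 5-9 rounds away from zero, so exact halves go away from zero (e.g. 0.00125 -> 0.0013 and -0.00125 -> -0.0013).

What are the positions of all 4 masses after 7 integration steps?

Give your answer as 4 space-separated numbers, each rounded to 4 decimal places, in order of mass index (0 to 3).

Answer: 4.4440 4.5706 10.7903 11.1633

Derivation:
Step 0: x=[5.0000 4.0000 11.0000 13.0000] v=[0.0000 -1.0000 0.0000 0.0000]
Step 1: x=[4.0400 5.0800 10.2000 13.1600] v=[-4.8000 5.4000 -4.0000 0.8000]
Step 2: x=[2.6000 6.8128 9.0544 13.3264] v=[-7.2000 8.6640 -5.7280 0.8320]
Step 3: x=[1.4180 8.2302 8.2337 13.2893] v=[-5.9098 7.0870 -4.1037 -0.1856]
Step 4: x=[1.0991 8.5582 8.2213 12.9233] v=[-1.5944 1.6400 -0.0620 -1.8301]
Step 5: x=[1.7978 7.6388 9.0151 12.2850] v=[3.4936 -4.5968 3.9691 -3.1917]
Step 6: x=[3.1434 6.0051 10.1119 11.6035] v=[6.7282 -8.1686 5.4840 -3.4076]
Step 7: x=[4.4440 4.5706 10.7903 11.1633] v=[6.5028 -7.1725 3.3918 -2.2009]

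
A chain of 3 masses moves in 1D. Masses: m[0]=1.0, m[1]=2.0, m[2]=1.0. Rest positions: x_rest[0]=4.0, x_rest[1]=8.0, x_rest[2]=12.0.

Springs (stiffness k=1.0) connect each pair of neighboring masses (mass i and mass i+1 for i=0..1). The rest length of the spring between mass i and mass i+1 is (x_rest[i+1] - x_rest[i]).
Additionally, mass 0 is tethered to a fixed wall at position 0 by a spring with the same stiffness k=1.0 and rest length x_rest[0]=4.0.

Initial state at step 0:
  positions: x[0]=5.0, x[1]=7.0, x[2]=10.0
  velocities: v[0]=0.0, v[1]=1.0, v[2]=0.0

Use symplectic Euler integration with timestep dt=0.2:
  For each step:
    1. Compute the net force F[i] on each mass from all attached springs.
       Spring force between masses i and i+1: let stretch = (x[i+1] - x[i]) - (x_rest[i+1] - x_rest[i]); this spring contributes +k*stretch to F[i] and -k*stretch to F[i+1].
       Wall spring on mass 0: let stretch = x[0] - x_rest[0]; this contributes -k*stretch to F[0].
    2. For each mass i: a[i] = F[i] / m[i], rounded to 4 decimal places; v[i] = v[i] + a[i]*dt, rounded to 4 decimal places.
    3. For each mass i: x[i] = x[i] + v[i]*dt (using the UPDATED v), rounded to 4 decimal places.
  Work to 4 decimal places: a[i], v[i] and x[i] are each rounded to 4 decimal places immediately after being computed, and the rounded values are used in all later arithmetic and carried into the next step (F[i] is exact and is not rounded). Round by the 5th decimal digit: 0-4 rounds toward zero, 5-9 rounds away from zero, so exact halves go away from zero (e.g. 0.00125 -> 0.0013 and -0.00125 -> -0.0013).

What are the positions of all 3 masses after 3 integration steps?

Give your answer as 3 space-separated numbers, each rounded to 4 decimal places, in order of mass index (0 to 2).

Answer: 4.3621 7.6769 10.2673

Derivation:
Step 0: x=[5.0000 7.0000 10.0000] v=[0.0000 1.0000 0.0000]
Step 1: x=[4.8800 7.2200 10.0400] v=[-0.6000 1.1000 0.2000]
Step 2: x=[4.6584 7.4496 10.1272] v=[-1.1080 1.1480 0.4360]
Step 3: x=[4.3621 7.6769 10.2673] v=[-1.4814 1.1366 0.7005]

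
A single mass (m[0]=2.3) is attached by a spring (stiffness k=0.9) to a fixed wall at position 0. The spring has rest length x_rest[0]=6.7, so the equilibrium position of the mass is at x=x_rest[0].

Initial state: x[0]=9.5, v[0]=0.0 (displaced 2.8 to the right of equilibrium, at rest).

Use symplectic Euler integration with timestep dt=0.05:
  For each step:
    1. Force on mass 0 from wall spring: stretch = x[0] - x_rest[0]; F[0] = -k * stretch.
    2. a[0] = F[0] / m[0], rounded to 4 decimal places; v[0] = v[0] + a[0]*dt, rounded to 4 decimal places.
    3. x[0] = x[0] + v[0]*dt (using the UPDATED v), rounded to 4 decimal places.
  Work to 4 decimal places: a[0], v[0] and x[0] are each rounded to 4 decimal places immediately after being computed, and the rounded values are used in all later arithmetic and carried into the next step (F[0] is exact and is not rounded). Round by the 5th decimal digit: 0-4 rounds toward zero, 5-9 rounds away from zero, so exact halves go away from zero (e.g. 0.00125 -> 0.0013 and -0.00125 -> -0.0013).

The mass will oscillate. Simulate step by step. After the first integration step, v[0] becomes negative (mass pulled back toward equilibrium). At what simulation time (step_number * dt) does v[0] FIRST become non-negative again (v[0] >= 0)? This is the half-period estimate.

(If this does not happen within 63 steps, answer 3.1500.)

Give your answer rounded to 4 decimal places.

Answer: 3.1500

Derivation:
Step 0: x=[9.5000] v=[0.0000]
Step 1: x=[9.4973] v=[-0.0548]
Step 2: x=[9.4918] v=[-0.1095]
Step 3: x=[9.4836] v=[-0.1641]
Step 4: x=[9.4727] v=[-0.2186]
Step 5: x=[9.4591] v=[-0.2729]
Step 6: x=[9.4428] v=[-0.3269]
Step 7: x=[9.4238] v=[-0.3806]
Step 8: x=[9.4021] v=[-0.4339]
Step 9: x=[9.3778] v=[-0.4868]
Step 10: x=[9.3508] v=[-0.5392]
Step 11: x=[9.3212] v=[-0.5911]
Step 12: x=[9.2891] v=[-0.6424]
Step 13: x=[9.2544] v=[-0.6931]
Step 14: x=[9.2172] v=[-0.7431]
Step 15: x=[9.1776] v=[-0.7924]
Step 16: x=[9.1356] v=[-0.8409]
Step 17: x=[9.0912] v=[-0.8886]
Step 18: x=[9.0444] v=[-0.9354]
Step 19: x=[8.9953] v=[-0.9813]
Step 20: x=[8.9440] v=[-1.0262]
Step 21: x=[8.8905] v=[-1.0701]
Step 22: x=[8.8349] v=[-1.1130]
Step 23: x=[8.7772] v=[-1.1548]
Step 24: x=[8.7174] v=[-1.1954]
Step 25: x=[8.6557] v=[-1.2349]
Step 26: x=[8.5920] v=[-1.2732]
Step 27: x=[8.5265] v=[-1.3102]
Step 28: x=[8.4592] v=[-1.3459]
Step 29: x=[8.3902] v=[-1.3803]
Step 30: x=[8.3195] v=[-1.4134]
Step 31: x=[8.2472] v=[-1.4451]
Step 32: x=[8.1734] v=[-1.4754]
Step 33: x=[8.0982] v=[-1.5042]
Step 34: x=[8.0216] v=[-1.5316]
Step 35: x=[7.9437] v=[-1.5575]
Step 36: x=[7.8646] v=[-1.5818]
Step 37: x=[7.7844] v=[-1.6046]
Step 38: x=[7.7031] v=[-1.6258]
Step 39: x=[7.6208] v=[-1.6454]
Step 40: x=[7.5376] v=[-1.6634]
Step 41: x=[7.4536] v=[-1.6798]
Step 42: x=[7.3689] v=[-1.6945]
Step 43: x=[7.2835] v=[-1.7076]
Step 44: x=[7.1976] v=[-1.7190]
Step 45: x=[7.1112] v=[-1.7287]
Step 46: x=[7.0244] v=[-1.7367]
Step 47: x=[6.9373] v=[-1.7430]
Step 48: x=[6.8499] v=[-1.7476]
Step 49: x=[6.7624] v=[-1.7505]
Step 50: x=[6.6748] v=[-1.7517]
Step 51: x=[6.5872] v=[-1.7512]
Step 52: x=[6.4998] v=[-1.7490]
Step 53: x=[6.4125] v=[-1.7451]
Step 54: x=[6.3255] v=[-1.7395]
Step 55: x=[6.2389] v=[-1.7322]
Step 56: x=[6.1527] v=[-1.7232]
Step 57: x=[6.0671] v=[-1.7125]
Step 58: x=[5.9821] v=[-1.7001]
Step 59: x=[5.8978] v=[-1.6861]
Step 60: x=[5.8143] v=[-1.6704]
Step 61: x=[5.7316] v=[-1.6531]
Step 62: x=[5.6499] v=[-1.6342]
Step 63: x=[5.5692] v=[-1.6137]
v[0] did not become non-negative within 63 steps; using fallback time=3.1500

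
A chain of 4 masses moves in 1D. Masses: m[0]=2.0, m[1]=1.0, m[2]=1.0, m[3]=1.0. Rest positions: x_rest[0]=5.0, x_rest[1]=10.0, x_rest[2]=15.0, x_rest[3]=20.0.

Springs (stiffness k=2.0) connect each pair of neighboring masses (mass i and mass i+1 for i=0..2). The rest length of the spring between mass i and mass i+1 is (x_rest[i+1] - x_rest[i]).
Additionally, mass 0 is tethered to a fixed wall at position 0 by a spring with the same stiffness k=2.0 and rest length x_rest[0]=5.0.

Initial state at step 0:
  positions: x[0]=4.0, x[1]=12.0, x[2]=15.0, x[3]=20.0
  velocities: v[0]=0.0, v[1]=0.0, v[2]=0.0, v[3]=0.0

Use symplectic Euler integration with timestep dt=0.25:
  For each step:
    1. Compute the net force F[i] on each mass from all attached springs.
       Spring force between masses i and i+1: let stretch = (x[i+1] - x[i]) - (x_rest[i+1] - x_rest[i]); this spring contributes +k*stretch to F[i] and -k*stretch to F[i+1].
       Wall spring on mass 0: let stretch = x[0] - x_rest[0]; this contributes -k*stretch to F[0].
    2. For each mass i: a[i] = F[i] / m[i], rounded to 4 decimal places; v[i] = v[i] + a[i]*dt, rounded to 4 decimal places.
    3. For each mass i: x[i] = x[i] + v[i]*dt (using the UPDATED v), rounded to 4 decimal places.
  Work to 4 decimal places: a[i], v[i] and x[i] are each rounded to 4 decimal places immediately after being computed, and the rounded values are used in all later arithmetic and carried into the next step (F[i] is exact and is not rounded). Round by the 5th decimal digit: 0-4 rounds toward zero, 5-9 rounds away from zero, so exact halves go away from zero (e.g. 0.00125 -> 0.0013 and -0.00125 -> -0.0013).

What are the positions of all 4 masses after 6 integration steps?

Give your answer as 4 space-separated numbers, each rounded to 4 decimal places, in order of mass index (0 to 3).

Answer: 5.8918 8.6582 14.7943 20.8240

Derivation:
Step 0: x=[4.0000 12.0000 15.0000 20.0000] v=[0.0000 0.0000 0.0000 0.0000]
Step 1: x=[4.2500 11.3750 15.2500 20.0000] v=[1.0000 -2.5000 1.0000 0.0000]
Step 2: x=[4.6797 10.3438 15.6094 20.0313] v=[1.7188 -4.1250 1.4375 0.1250]
Step 3: x=[5.1709 9.2627 15.8633 20.1348] v=[1.9649 -4.3243 1.0157 0.4141]
Step 4: x=[5.5947 8.4952 15.8261 20.3294] v=[1.6951 -3.0699 -0.1489 0.7784]
Step 5: x=[5.8501 8.2815 15.4354 20.5861] v=[1.0216 -0.8547 -1.5627 1.0268]
Step 6: x=[5.8918 8.6582 14.7943 20.8240] v=[0.1669 1.5066 -2.5643 0.9515]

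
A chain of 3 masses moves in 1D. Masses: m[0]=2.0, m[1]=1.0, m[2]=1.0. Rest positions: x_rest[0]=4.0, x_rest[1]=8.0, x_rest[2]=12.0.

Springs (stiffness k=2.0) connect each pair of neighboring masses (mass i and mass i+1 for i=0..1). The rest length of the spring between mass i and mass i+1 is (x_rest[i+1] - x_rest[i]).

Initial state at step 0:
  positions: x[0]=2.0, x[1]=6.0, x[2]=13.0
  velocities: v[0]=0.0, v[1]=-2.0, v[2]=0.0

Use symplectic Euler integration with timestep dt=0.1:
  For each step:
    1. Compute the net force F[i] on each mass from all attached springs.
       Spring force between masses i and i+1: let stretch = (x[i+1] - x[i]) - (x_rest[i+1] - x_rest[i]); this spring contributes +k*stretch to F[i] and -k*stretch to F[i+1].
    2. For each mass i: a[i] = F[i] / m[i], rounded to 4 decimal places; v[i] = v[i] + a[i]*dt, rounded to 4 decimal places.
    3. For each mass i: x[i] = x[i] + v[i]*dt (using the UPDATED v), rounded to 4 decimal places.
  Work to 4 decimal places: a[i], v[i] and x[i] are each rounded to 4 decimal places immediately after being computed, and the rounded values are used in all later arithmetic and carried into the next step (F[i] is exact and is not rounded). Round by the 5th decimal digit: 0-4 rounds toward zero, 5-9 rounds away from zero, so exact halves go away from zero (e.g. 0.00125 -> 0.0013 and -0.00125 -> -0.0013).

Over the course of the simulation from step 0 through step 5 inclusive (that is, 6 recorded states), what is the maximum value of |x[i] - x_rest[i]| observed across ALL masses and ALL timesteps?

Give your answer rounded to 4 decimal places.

Step 0: x=[2.0000 6.0000 13.0000] v=[0.0000 -2.0000 0.0000]
Step 1: x=[2.0000 5.8600 12.9400] v=[0.0000 -1.4000 -0.6000]
Step 2: x=[1.9986 5.7844 12.8184] v=[-0.0140 -0.7560 -1.2160]
Step 3: x=[1.9951 5.7738 12.6361] v=[-0.0354 -0.1064 -1.8228]
Step 4: x=[1.9894 5.8248 12.3966] v=[-0.0575 0.5103 -2.3953]
Step 5: x=[1.9820 5.9306 12.1056] v=[-0.0740 1.0576 -2.9097]
Max displacement = 2.2262

Answer: 2.2262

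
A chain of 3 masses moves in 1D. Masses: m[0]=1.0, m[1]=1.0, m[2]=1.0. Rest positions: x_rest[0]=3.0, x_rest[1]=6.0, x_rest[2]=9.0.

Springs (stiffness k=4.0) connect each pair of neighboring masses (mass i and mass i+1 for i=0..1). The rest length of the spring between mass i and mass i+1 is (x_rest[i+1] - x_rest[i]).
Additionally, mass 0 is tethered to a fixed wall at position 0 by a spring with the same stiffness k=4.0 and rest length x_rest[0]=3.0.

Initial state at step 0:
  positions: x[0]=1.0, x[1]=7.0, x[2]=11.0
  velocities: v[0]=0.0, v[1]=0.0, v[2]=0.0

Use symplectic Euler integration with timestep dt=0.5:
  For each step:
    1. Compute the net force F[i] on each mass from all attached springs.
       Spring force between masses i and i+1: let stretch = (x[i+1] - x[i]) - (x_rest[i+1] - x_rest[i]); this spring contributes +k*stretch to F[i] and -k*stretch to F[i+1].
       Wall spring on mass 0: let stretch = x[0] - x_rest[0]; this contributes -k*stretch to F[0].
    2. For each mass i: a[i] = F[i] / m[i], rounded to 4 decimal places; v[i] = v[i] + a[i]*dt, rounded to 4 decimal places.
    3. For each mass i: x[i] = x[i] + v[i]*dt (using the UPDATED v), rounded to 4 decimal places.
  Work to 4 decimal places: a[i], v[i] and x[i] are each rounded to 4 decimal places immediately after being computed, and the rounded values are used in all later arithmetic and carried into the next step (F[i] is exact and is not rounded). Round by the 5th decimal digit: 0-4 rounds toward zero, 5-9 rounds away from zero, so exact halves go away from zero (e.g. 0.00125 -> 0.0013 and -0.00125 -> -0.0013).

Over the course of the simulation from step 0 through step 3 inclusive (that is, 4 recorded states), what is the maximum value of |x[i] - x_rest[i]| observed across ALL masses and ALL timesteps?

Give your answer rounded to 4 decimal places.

Answer: 3.0000

Derivation:
Step 0: x=[1.0000 7.0000 11.0000] v=[0.0000 0.0000 0.0000]
Step 1: x=[6.0000 5.0000 10.0000] v=[10.0000 -4.0000 -2.0000]
Step 2: x=[4.0000 9.0000 7.0000] v=[-4.0000 8.0000 -6.0000]
Step 3: x=[3.0000 6.0000 9.0000] v=[-2.0000 -6.0000 4.0000]
Max displacement = 3.0000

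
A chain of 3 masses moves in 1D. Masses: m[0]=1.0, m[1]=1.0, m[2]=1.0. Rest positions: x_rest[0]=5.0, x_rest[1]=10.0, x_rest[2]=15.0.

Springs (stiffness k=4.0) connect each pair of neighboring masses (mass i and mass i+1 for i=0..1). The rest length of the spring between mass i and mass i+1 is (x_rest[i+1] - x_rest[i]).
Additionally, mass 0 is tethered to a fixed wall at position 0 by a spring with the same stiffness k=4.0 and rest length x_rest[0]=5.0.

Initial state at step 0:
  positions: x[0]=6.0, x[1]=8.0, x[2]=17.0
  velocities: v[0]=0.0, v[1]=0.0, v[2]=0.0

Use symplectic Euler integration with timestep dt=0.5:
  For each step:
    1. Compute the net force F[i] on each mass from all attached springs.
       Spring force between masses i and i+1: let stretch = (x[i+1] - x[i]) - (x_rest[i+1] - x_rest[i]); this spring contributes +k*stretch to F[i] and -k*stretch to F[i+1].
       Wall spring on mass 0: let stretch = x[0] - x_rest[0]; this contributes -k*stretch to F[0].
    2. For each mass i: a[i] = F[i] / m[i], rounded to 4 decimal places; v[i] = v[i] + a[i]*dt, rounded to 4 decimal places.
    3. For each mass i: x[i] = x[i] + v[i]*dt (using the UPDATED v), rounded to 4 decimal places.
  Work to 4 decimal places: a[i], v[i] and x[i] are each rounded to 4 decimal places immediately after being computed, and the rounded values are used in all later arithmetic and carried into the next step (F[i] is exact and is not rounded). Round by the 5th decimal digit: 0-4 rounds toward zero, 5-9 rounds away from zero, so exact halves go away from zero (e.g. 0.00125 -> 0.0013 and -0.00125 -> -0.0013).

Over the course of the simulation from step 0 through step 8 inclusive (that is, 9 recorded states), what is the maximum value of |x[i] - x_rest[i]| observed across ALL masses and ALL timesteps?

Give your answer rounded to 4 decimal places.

Step 0: x=[6.0000 8.0000 17.0000] v=[0.0000 0.0000 0.0000]
Step 1: x=[2.0000 15.0000 13.0000] v=[-8.0000 14.0000 -8.0000]
Step 2: x=[9.0000 7.0000 16.0000] v=[14.0000 -16.0000 6.0000]
Step 3: x=[5.0000 10.0000 15.0000] v=[-8.0000 6.0000 -2.0000]
Step 4: x=[1.0000 13.0000 14.0000] v=[-8.0000 6.0000 -2.0000]
Step 5: x=[8.0000 5.0000 17.0000] v=[14.0000 -16.0000 6.0000]
Step 6: x=[4.0000 12.0000 13.0000] v=[-8.0000 14.0000 -8.0000]
Step 7: x=[4.0000 12.0000 13.0000] v=[0.0000 0.0000 0.0000]
Step 8: x=[8.0000 5.0000 17.0000] v=[8.0000 -14.0000 8.0000]
Max displacement = 5.0000

Answer: 5.0000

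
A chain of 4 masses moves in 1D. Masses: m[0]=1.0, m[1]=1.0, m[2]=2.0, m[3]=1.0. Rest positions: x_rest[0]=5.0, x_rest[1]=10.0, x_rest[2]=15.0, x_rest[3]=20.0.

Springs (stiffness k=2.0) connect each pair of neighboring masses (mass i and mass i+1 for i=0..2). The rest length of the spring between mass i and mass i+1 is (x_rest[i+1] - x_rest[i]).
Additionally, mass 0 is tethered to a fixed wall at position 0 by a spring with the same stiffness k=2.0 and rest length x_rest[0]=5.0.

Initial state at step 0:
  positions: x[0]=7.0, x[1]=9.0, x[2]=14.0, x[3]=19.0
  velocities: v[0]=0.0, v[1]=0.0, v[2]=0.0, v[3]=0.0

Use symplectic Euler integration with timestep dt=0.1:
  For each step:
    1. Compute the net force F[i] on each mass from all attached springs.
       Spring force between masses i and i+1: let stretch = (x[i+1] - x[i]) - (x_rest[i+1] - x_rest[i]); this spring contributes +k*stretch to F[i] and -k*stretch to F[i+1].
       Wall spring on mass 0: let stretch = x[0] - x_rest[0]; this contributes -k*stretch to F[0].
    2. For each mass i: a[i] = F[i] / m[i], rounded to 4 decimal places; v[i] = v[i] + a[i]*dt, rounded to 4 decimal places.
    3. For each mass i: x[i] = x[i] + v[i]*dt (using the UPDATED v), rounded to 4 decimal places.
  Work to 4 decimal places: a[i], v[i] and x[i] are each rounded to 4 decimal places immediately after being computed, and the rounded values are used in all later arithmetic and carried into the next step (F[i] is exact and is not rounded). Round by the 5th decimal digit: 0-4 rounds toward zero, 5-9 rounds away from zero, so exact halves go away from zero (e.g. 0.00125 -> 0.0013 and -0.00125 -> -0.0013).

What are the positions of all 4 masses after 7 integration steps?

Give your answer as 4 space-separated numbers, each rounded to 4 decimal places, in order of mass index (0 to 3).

Step 0: x=[7.0000 9.0000 14.0000 19.0000] v=[0.0000 0.0000 0.0000 0.0000]
Step 1: x=[6.9000 9.0600 14.0000 19.0000] v=[-1.0000 0.6000 0.0000 0.0000]
Step 2: x=[6.7052 9.1756 14.0006 19.0000] v=[-1.9480 1.1560 0.0060 0.0000]
Step 3: x=[6.4257 9.3383 14.0029 19.0000] v=[-2.7950 1.6269 0.0234 0.0001]
Step 4: x=[6.0759 9.5360 14.0086 19.0001] v=[-3.4976 1.9773 0.0567 0.0007]
Step 5: x=[5.6738 9.7540 14.0195 19.0003] v=[-4.0208 2.1798 0.1086 0.0024]
Step 6: x=[5.2399 9.9757 14.0375 19.0009] v=[-4.3395 2.2169 0.1801 0.0062]
Step 7: x=[4.7959 10.1839 14.0645 19.0023] v=[-4.4403 2.0821 0.2703 0.0135]

Answer: 4.7959 10.1839 14.0645 19.0023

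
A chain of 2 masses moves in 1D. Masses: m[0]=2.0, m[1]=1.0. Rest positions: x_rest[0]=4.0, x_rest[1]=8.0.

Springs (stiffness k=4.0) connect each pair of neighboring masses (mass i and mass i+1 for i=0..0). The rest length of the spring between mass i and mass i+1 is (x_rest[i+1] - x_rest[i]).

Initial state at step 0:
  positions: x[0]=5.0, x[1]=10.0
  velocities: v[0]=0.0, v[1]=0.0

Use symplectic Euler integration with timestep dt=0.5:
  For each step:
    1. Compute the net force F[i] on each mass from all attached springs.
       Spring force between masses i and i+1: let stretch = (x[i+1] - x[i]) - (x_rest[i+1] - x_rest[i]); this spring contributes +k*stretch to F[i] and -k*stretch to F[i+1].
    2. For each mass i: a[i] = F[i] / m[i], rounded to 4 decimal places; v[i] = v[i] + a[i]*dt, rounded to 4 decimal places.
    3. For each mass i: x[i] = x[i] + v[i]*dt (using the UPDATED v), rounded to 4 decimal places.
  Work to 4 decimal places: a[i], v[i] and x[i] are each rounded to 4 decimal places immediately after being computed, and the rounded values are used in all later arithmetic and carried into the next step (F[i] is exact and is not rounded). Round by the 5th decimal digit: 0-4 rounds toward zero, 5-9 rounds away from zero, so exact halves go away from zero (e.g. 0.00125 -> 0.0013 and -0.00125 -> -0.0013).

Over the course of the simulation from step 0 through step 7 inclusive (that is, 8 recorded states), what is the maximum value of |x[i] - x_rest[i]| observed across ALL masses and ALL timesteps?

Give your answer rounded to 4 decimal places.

Step 0: x=[5.0000 10.0000] v=[0.0000 0.0000]
Step 1: x=[5.5000 9.0000] v=[1.0000 -2.0000]
Step 2: x=[5.7500 8.5000] v=[0.5000 -1.0000]
Step 3: x=[5.3750 9.2500] v=[-0.7500 1.5000]
Step 4: x=[4.9375 10.1250] v=[-0.8750 1.7500]
Step 5: x=[5.0938 9.8125] v=[0.3125 -0.6250]
Step 6: x=[5.6094 8.7813] v=[1.0312 -2.0624]
Step 7: x=[5.7110 8.5782] v=[0.2031 -0.4062]
Max displacement = 2.1250

Answer: 2.1250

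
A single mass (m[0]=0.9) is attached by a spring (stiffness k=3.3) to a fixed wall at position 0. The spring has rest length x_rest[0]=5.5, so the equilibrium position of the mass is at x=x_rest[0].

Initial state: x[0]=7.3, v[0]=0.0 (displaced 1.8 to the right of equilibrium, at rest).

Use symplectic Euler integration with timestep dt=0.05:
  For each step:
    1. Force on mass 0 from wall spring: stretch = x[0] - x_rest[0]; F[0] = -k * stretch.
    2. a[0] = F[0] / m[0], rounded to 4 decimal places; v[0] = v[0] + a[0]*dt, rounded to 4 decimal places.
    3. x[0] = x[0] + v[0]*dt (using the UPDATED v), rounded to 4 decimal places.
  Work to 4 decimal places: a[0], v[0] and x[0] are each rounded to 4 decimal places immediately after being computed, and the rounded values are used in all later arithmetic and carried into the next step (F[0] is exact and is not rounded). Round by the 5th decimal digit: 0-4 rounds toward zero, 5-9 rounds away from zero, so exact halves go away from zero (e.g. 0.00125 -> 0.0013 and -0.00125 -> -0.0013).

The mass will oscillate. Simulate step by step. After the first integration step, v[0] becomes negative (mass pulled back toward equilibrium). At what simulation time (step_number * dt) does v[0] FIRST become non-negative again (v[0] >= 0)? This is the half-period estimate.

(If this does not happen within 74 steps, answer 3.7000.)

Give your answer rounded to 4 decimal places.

Answer: 1.6500

Derivation:
Step 0: x=[7.3000] v=[0.0000]
Step 1: x=[7.2835] v=[-0.3300]
Step 2: x=[7.2507] v=[-0.6570]
Step 3: x=[7.2018] v=[-0.9780]
Step 4: x=[7.1373] v=[-1.2900]
Step 5: x=[7.0578] v=[-1.5902]
Step 6: x=[6.9640] v=[-1.8758]
Step 7: x=[6.8568] v=[-2.1442]
Step 8: x=[6.7372] v=[-2.3929]
Step 9: x=[6.6062] v=[-2.6197]
Step 10: x=[6.4651] v=[-2.8225]
Step 11: x=[6.3151] v=[-2.9994]
Step 12: x=[6.1577] v=[-3.1488]
Step 13: x=[5.9942] v=[-3.2694]
Step 14: x=[5.8262] v=[-3.3600]
Step 15: x=[5.6552] v=[-3.4198]
Step 16: x=[5.4828] v=[-3.4483]
Step 17: x=[5.3105] v=[-3.4451]
Step 18: x=[5.1400] v=[-3.4104]
Step 19: x=[4.9728] v=[-3.3444]
Step 20: x=[4.8104] v=[-3.2477]
Step 21: x=[4.6543] v=[-3.1213]
Step 22: x=[4.5060] v=[-2.9663]
Step 23: x=[4.3668] v=[-2.7841]
Step 24: x=[4.2380] v=[-2.5763]
Step 25: x=[4.1208] v=[-2.3449]
Step 26: x=[4.0162] v=[-2.0920]
Step 27: x=[3.9252] v=[-1.8200]
Step 28: x=[3.8486] v=[-1.5313]
Step 29: x=[3.7872] v=[-1.2285]
Step 30: x=[3.7415] v=[-0.9145]
Step 31: x=[3.7119] v=[-0.5921]
Step 32: x=[3.6987] v=[-0.2643]
Step 33: x=[3.7020] v=[0.0659]
First v>=0 after going negative at step 33, time=1.6500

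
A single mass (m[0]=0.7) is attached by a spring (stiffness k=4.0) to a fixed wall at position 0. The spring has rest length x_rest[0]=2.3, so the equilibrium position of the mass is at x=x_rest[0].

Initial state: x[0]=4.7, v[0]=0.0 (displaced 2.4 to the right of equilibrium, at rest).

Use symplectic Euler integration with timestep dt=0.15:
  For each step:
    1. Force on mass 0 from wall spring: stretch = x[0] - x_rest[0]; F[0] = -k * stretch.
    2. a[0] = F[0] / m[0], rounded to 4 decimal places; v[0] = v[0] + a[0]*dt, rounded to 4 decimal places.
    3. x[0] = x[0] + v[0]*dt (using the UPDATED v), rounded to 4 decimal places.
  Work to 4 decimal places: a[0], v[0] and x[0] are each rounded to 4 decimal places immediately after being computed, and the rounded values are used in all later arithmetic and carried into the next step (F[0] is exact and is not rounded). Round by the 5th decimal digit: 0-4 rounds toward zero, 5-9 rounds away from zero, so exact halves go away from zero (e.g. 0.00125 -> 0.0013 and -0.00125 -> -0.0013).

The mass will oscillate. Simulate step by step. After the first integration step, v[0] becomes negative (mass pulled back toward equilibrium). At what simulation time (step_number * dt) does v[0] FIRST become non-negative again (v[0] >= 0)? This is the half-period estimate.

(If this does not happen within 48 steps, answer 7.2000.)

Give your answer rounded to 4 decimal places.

Step 0: x=[4.7000] v=[0.0000]
Step 1: x=[4.3914] v=[-2.0571]
Step 2: x=[3.8139] v=[-3.8497]
Step 3: x=[3.0418] v=[-5.1473]
Step 4: x=[2.1743] v=[-5.7831]
Step 5: x=[1.3230] v=[-5.6754]
Step 6: x=[0.5973] v=[-4.8380]
Step 7: x=[0.0905] v=[-3.3785]
Step 8: x=[-0.1322] v=[-1.4846]
Step 9: x=[-0.0422] v=[0.6001]
First v>=0 after going negative at step 9, time=1.3500

Answer: 1.3500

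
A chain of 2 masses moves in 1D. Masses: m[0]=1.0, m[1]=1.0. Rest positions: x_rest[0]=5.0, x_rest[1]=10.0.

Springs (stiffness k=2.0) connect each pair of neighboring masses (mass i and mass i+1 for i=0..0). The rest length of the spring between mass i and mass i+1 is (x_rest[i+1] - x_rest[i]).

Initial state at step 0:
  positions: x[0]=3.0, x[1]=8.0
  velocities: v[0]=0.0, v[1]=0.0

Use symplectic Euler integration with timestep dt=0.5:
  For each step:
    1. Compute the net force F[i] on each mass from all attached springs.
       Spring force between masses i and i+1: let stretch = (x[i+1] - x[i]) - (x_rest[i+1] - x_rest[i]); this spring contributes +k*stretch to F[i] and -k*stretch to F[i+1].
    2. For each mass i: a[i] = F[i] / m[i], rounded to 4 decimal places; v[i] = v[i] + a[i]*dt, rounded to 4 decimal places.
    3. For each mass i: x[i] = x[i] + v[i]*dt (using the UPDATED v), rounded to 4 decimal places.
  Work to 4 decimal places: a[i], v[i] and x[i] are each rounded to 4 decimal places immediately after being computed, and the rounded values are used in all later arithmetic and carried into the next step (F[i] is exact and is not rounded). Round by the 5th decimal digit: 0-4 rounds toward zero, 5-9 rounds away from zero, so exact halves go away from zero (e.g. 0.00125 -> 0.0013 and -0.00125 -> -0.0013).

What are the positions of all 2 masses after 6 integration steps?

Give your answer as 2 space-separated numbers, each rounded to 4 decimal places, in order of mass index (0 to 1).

Answer: 3.0000 8.0000

Derivation:
Step 0: x=[3.0000 8.0000] v=[0.0000 0.0000]
Step 1: x=[3.0000 8.0000] v=[0.0000 0.0000]
Step 2: x=[3.0000 8.0000] v=[0.0000 0.0000]
Step 3: x=[3.0000 8.0000] v=[0.0000 0.0000]
Step 4: x=[3.0000 8.0000] v=[0.0000 0.0000]
Step 5: x=[3.0000 8.0000] v=[0.0000 0.0000]
Step 6: x=[3.0000 8.0000] v=[0.0000 0.0000]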